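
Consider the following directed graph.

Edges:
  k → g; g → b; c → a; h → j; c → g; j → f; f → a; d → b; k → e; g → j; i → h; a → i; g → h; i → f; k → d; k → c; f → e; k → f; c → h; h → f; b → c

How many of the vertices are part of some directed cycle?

A vertex is on a directed cycle iff it belongs to a strongly connected component of size ≥ 2 (or has a self-loop).
The vertices on cycles are {a, b, c, f, g, h, i, j} — 8 in total.

8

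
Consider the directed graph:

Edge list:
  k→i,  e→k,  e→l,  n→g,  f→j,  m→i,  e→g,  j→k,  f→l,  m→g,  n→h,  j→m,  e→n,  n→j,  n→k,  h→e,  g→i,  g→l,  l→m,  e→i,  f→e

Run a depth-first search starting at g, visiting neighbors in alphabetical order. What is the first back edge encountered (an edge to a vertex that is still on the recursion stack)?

m→g

DFS from g (visiting neighbors in alphabetical order); mark gray on enter, black on exit:
g gray
  i gray
  i black
  l gray
    m gray
      m→g: g is gray → back edge
First back edge: m → g.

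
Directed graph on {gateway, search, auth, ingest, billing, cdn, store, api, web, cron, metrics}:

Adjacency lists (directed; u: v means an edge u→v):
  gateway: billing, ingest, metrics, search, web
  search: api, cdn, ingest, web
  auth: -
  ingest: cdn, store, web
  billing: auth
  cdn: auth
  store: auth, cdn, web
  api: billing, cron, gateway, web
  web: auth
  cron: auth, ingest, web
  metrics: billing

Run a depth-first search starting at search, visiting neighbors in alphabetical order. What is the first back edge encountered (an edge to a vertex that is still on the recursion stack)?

gateway->search

DFS from search (visiting neighbors in alphabetical order); mark gray on enter, black on exit:
search gray
  api gray
    billing gray
      auth gray
      auth black
    billing black
    cron gray
      cron→auth: auth black — skip
      ingest gray
        cdn gray
          cdn→auth: auth black — skip
        cdn black
        store gray
          store→auth: auth black — skip
          store→cdn: cdn black — skip
          web gray
            web→auth: auth black — skip
          web black
        store black
        ingest→web: web black — skip
      ingest black
      cron→web: web black — skip
    cron black
    gateway gray
      gateway→billing: billing black — skip
      gateway→ingest: ingest black — skip
      metrics gray
        metrics→billing: billing black — skip
      metrics black
      gateway→search: search is gray → back edge
First back edge: gateway → search.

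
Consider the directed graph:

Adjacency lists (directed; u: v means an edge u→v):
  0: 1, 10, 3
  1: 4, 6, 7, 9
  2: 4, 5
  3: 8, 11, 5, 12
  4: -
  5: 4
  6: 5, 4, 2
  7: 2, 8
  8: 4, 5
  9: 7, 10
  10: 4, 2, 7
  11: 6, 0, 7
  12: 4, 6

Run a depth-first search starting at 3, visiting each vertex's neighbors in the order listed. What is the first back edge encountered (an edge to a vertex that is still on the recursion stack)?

DFS from 3 (visiting each vertex's neighbors in the order listed); mark gray on enter, black on exit:
3 gray
  8 gray
    4 gray
    4 black
    5 gray
      5→4: 4 black — skip
    5 black
  8 black
  11 gray
    6 gray
      6→5: 5 black — skip
      6→4: 4 black — skip
      2 gray
        2→4: 4 black — skip
        2→5: 5 black — skip
      2 black
    6 black
    0 gray
      1 gray
        1→4: 4 black — skip
        1→6: 6 black — skip
        7 gray
          7→2: 2 black — skip
          7→8: 8 black — skip
        7 black
        9 gray
          9→7: 7 black — skip
          10 gray
            10→4: 4 black — skip
            10→2: 2 black — skip
            10→7: 7 black — skip
          10 black
        9 black
      1 black
      0→10: 10 black — skip
      0→3: 3 is gray → back edge
First back edge: 0 → 3.

0→3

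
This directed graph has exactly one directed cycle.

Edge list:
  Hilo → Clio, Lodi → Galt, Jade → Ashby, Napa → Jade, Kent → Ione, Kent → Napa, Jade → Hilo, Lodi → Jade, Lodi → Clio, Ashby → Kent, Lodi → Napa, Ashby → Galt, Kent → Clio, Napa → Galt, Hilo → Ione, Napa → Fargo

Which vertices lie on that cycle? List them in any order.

DFS with gray/black marking from Jade:
Jade gray
  Hilo gray
    Clio gray
    Clio black
    Ione gray
    Ione black
  Hilo black
  Ashby gray
    Galt gray
    Galt black
    Kent gray
      Kent→Ione: Ione black — skip
      Napa gray
        Napa→Galt: Galt black — skip
        Napa→Jade: Jade is gray → back edge
Back edge closes the cycle Jade → Ashby → Kent → Napa → Jade; its vertices are {Jade, Kent, Napa, Ashby}.

Jade, Kent, Napa, Ashby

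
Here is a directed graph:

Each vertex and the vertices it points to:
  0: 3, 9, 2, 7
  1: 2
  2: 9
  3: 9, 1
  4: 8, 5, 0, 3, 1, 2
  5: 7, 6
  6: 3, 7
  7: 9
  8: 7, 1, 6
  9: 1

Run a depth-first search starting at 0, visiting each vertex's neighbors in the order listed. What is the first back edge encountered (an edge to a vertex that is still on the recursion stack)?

DFS from 0 (visiting each vertex's neighbors in the order listed); mark gray on enter, black on exit:
0 gray
  3 gray
    9 gray
      1 gray
        2 gray
          2→9: 9 is gray → back edge
First back edge: 2 → 9.

2→9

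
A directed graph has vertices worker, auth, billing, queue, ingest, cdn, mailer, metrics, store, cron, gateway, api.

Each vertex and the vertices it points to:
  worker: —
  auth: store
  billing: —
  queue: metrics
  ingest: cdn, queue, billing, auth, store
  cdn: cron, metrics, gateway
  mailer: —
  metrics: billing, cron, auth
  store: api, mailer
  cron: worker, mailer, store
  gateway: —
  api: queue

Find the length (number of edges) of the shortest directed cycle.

For each vertex v, BFS finds the shortest path from v back to v.
The shortest such closed walk is cron → store → api → queue → metrics → cron, length 5.

5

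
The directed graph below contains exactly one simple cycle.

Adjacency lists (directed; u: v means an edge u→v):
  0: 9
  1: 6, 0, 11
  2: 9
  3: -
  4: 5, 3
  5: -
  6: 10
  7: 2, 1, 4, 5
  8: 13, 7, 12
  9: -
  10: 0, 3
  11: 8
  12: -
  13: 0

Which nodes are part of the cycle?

1, 7, 8, 11

DFS with gray/black marking from 1:
1 gray
  6 gray
    10 gray
      0 gray
        9 gray
        9 black
      0 black
      3 gray
      3 black
    10 black
  6 black
  1→0: 0 black — skip
  11 gray
    8 gray
      13 gray
        13→0: 0 black — skip
      13 black
      7 gray
        2 gray
          2→9: 9 black — skip
        2 black
        7→1: 1 is gray → back edge
Back edge closes the cycle 1 → 11 → 8 → 7 → 1; its vertices are {1, 7, 8, 11}.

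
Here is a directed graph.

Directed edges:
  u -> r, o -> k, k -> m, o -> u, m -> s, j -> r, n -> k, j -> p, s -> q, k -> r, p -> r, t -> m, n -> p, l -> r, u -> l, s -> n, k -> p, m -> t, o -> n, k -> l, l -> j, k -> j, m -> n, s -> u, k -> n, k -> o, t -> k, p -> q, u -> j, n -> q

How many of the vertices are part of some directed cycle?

6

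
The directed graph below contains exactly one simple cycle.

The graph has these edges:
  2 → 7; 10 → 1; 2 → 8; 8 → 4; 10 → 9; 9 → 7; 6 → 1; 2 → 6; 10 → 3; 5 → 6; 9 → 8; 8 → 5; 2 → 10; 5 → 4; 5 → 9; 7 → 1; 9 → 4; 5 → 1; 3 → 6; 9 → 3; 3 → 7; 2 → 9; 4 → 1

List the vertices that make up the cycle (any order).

5, 8, 9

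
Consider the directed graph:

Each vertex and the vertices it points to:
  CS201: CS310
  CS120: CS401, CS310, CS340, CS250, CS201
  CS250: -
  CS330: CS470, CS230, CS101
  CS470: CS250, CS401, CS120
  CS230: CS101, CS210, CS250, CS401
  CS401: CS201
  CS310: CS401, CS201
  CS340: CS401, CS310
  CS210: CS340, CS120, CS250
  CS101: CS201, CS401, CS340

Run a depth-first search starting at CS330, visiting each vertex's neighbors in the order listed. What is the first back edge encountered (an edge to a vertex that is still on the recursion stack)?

DFS from CS330 (visiting each vertex's neighbors in the order listed); mark gray on enter, black on exit:
CS330 gray
  CS470 gray
    CS250 gray
    CS250 black
    CS401 gray
      CS201 gray
        CS310 gray
          CS310→CS401: CS401 is gray → back edge
First back edge: CS310 → CS401.

CS310→CS401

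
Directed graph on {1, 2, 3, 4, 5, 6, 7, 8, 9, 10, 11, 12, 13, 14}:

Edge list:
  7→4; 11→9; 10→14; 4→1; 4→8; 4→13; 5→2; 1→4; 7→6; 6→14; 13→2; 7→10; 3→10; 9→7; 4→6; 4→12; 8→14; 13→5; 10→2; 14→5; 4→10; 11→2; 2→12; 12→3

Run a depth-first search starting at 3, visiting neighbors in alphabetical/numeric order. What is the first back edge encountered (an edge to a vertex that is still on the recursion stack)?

12→3

DFS from 3 (visiting neighbors in alphabetical/numeric order); mark gray on enter, black on exit:
3 gray
  10 gray
    2 gray
      12 gray
        12→3: 3 is gray → back edge
First back edge: 12 → 3.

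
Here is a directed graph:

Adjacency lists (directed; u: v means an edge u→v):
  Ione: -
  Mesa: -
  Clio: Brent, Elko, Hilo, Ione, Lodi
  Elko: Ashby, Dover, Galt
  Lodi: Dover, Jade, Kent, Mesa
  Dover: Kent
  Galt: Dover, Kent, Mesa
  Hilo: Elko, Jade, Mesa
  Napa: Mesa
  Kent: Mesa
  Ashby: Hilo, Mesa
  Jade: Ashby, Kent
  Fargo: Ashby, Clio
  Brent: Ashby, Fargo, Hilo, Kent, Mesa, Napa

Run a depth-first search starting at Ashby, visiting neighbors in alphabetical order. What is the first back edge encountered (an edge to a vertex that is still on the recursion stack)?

Elko->Ashby

DFS from Ashby (visiting neighbors in alphabetical order); mark gray on enter, black on exit:
Ashby gray
  Hilo gray
    Elko gray
      Elko→Ashby: Ashby is gray → back edge
First back edge: Elko → Ashby.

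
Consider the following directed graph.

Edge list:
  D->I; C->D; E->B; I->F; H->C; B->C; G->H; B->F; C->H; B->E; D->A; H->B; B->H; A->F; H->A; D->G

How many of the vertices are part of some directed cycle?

6

A vertex is on a directed cycle iff it belongs to a strongly connected component of size ≥ 2 (or has a self-loop).
The vertices on cycles are {B, C, D, E, G, H} — 6 in total.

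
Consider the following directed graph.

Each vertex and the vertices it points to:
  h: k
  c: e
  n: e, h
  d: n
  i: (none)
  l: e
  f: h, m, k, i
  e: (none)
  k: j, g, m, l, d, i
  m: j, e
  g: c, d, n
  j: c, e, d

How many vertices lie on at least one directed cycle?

7

A vertex is on a directed cycle iff it belongs to a strongly connected component of size ≥ 2 (or has a self-loop).
The vertices on cycles are {d, g, h, j, k, m, n} — 7 in total.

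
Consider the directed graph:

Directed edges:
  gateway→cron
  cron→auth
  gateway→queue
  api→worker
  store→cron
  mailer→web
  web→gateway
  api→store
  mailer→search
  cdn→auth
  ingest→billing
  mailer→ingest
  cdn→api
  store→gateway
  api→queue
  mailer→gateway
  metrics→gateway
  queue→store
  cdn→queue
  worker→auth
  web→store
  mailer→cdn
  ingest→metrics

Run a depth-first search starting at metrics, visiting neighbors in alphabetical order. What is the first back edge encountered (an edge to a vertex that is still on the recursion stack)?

store→gateway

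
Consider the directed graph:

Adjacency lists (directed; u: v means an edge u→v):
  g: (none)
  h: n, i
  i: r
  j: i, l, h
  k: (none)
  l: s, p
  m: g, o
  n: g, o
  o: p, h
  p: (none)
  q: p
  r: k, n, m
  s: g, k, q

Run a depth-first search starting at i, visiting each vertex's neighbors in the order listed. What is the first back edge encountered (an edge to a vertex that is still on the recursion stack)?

h->n

DFS from i (visiting each vertex's neighbors in the order listed); mark gray on enter, black on exit:
i gray
  r gray
    k gray
    k black
    n gray
      g gray
      g black
      o gray
        p gray
        p black
        h gray
          h→n: n is gray → back edge
First back edge: h → n.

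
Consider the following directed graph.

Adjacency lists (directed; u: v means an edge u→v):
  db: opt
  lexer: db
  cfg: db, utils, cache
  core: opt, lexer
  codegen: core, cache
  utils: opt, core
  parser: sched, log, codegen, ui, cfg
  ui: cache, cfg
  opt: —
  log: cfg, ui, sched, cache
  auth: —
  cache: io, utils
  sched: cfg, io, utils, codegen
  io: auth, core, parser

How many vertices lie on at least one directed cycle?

8

A vertex is on a directed cycle iff it belongs to a strongly connected component of size ≥ 2 (or has a self-loop).
The vertices on cycles are {io, ui, cfg, log, cache, sched, parser, codegen} — 8 in total.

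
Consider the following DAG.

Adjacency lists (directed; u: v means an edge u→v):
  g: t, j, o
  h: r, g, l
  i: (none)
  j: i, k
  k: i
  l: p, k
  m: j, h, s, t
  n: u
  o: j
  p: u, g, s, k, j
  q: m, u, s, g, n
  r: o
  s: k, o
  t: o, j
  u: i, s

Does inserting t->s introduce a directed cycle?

No

Adding t→s creates a cycle iff s can already reach t.
Explore from s: no path reaches t. The graph stays acyclic.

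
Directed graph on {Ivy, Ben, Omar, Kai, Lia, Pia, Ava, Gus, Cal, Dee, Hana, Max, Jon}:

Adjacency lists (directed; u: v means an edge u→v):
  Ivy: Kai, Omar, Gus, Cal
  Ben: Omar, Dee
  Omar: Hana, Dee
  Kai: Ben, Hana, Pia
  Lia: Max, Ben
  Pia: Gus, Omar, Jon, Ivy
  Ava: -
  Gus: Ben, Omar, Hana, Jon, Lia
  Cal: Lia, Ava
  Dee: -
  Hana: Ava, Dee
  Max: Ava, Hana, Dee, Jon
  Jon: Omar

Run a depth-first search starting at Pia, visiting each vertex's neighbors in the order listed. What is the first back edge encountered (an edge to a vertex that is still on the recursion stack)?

Kai->Pia

DFS from Pia (visiting each vertex's neighbors in the order listed); mark gray on enter, black on exit:
Pia gray
  Gus gray
    Ben gray
      Omar gray
        Hana gray
          Ava gray
          Ava black
          Dee gray
          Dee black
        Hana black
        Omar→Dee: Dee black — skip
      Omar black
      Ben→Dee: Dee black — skip
    Ben black
    Gus→Omar: Omar black — skip
    Gus→Hana: Hana black — skip
    Jon gray
      Jon→Omar: Omar black — skip
    Jon black
    Lia gray
      Max gray
        Max→Ava: Ava black — skip
        Max→Hana: Hana black — skip
        Max→Dee: Dee black — skip
        Max→Jon: Jon black — skip
      Max black
      Lia→Ben: Ben black — skip
    Lia black
  Gus black
  Pia→Omar: Omar black — skip
  Pia→Jon: Jon black — skip
  Ivy gray
    Kai gray
      Kai→Ben: Ben black — skip
      Kai→Hana: Hana black — skip
      Kai→Pia: Pia is gray → back edge
First back edge: Kai → Pia.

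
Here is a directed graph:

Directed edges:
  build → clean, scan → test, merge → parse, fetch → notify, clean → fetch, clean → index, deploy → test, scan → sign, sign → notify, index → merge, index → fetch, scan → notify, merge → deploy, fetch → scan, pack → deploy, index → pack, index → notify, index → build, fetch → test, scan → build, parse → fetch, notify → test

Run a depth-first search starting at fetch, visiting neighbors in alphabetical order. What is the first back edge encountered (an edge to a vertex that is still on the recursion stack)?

DFS from fetch (visiting neighbors in alphabetical order); mark gray on enter, black on exit:
fetch gray
  notify gray
    test gray
    test black
  notify black
  scan gray
    build gray
      clean gray
        clean→fetch: fetch is gray → back edge
First back edge: clean → fetch.

clean->fetch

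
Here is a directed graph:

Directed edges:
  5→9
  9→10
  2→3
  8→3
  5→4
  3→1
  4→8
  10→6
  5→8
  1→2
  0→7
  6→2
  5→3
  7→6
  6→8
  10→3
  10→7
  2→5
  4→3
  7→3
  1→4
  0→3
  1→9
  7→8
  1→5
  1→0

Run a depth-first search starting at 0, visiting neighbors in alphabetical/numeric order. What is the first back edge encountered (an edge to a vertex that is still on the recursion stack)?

1->0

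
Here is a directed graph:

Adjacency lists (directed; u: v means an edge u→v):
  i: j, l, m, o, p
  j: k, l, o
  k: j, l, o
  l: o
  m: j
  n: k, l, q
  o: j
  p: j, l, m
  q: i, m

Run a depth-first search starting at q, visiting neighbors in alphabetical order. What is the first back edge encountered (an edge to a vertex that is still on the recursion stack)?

k->j

DFS from q (visiting neighbors in alphabetical order); mark gray on enter, black on exit:
q gray
  i gray
    j gray
      k gray
        k→j: j is gray → back edge
First back edge: k → j.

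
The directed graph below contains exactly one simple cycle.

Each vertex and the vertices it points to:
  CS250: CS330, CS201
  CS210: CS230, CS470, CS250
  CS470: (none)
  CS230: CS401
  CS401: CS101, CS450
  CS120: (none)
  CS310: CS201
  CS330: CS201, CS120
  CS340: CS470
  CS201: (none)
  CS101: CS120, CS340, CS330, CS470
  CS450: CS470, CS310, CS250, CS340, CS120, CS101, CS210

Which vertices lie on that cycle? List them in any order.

DFS with gray/black marking from CS230:
CS230 gray
  CS401 gray
    CS101 gray
      CS120 gray
      CS120 black
      CS340 gray
        CS470 gray
        CS470 black
      CS340 black
      CS330 gray
        CS201 gray
        CS201 black
        CS330→CS120: CS120 black — skip
      CS330 black
      CS101→CS470: CS470 black — skip
    CS101 black
    CS450 gray
      CS450→CS470: CS470 black — skip
      CS310 gray
        CS310→CS201: CS201 black — skip
      CS310 black
      CS250 gray
        CS250→CS330: CS330 black — skip
        CS250→CS201: CS201 black — skip
      CS250 black
      CS450→CS340: CS340 black — skip
      CS450→CS120: CS120 black — skip
      CS450→CS101: CS101 black — skip
      CS210 gray
        CS210→CS230: CS230 is gray → back edge
Back edge closes the cycle CS230 → CS401 → CS450 → CS210 → CS230; its vertices are {CS210, CS230, CS401, CS450}.

CS210, CS230, CS401, CS450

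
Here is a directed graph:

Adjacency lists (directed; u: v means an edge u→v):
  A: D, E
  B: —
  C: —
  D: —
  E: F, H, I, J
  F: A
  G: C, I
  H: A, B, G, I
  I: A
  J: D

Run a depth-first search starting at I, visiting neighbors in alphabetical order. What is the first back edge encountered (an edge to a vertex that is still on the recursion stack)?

F→A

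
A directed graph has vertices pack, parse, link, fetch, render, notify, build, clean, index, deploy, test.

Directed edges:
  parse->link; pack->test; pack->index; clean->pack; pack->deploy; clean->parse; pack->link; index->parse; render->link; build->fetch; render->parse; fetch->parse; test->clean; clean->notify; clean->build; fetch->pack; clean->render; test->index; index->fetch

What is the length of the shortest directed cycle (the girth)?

3

For each vertex v, BFS finds the shortest path from v back to v.
The shortest such closed walk is clean → pack → test → clean, length 3.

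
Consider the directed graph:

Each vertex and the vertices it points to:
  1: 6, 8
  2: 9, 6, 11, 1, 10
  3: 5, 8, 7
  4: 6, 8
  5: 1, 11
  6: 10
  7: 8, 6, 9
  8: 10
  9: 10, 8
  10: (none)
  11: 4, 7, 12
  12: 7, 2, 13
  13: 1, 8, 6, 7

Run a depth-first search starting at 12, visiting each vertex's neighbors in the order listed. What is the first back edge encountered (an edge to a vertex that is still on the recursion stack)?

11->12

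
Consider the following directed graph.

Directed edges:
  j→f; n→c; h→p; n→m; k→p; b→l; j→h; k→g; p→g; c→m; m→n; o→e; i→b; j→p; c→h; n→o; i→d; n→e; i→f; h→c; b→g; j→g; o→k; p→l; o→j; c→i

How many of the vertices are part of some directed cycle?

6

A vertex is on a directed cycle iff it belongs to a strongly connected component of size ≥ 2 (or has a self-loop).
The vertices on cycles are {c, h, j, m, n, o} — 6 in total.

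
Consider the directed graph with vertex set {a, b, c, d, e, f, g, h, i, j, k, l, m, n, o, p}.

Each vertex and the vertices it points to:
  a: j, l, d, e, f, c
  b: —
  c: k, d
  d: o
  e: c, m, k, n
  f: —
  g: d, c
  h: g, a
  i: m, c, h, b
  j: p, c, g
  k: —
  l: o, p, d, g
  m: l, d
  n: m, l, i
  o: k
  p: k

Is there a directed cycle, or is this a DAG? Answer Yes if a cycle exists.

Yes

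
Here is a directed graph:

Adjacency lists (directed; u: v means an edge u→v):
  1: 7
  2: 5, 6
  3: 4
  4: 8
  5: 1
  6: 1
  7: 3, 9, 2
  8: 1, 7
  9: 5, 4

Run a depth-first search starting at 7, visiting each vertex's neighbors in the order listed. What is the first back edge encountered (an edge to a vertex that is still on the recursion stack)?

DFS from 7 (visiting each vertex's neighbors in the order listed); mark gray on enter, black on exit:
7 gray
  3 gray
    4 gray
      8 gray
        1 gray
          1→7: 7 is gray → back edge
First back edge: 1 → 7.

1→7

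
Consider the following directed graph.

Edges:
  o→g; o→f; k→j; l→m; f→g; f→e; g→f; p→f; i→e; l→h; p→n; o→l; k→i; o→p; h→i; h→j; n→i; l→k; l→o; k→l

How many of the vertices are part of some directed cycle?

5

A vertex is on a directed cycle iff it belongs to a strongly connected component of size ≥ 2 (or has a self-loop).
The vertices on cycles are {f, g, k, l, o} — 5 in total.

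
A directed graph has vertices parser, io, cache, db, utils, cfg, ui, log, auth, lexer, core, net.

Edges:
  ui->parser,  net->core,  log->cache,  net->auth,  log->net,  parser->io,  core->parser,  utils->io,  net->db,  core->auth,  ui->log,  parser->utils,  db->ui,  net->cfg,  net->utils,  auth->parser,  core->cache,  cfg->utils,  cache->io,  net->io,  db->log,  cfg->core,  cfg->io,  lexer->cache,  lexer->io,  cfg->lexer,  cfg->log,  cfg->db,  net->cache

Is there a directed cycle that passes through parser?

No

parser lies on a cycle iff there is a path from parser back to itself.
Exploring from parser, it never reaches itself; equivalently, its strongly connected component is a singleton.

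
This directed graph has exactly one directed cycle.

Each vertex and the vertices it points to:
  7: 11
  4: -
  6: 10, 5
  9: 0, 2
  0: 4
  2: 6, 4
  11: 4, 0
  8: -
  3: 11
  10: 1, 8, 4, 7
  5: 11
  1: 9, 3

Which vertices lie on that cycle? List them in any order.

1, 2, 6, 9, 10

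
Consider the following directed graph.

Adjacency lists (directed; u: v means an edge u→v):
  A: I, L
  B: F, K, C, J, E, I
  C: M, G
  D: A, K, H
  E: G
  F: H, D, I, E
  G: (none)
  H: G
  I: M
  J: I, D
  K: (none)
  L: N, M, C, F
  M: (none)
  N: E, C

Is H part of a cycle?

No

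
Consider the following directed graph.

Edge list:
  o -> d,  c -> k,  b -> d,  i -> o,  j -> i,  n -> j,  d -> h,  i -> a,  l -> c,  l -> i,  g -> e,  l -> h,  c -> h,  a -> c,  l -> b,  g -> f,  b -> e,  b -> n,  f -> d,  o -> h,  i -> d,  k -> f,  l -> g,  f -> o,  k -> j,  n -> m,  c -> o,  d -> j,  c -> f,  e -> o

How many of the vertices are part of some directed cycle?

A vertex is on a directed cycle iff it belongs to a strongly connected component of size ≥ 2 (or has a self-loop).
The vertices on cycles are {a, c, d, f, i, j, k, o} — 8 in total.

8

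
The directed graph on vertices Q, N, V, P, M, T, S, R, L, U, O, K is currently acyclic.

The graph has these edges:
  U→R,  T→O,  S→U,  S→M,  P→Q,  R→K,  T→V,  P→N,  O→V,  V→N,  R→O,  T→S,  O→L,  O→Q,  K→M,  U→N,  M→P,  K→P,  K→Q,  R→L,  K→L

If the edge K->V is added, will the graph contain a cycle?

Adding K→V creates a cycle iff V can already reach K.
Explore from V: no path reaches K. The graph stays acyclic.

No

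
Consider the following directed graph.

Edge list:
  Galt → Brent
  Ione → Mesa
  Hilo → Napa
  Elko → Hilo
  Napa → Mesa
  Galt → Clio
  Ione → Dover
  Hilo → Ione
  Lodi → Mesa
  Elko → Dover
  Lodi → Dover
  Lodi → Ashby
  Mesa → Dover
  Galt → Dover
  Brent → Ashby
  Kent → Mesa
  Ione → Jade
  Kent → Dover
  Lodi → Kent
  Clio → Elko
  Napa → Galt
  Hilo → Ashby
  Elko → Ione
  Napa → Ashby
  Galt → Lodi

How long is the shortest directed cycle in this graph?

5

For each vertex v, BFS finds the shortest path from v back to v.
The shortest such closed walk is Napa → Galt → Clio → Elko → Hilo → Napa, length 5.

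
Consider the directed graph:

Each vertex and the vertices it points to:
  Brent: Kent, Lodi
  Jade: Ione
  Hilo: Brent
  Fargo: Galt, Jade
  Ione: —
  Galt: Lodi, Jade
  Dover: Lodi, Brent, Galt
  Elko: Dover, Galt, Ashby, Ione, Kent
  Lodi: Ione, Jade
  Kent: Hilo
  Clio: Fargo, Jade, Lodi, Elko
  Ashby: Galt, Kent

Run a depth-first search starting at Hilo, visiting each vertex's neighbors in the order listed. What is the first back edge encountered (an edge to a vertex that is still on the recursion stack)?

Kent→Hilo

DFS from Hilo (visiting each vertex's neighbors in the order listed); mark gray on enter, black on exit:
Hilo gray
  Brent gray
    Kent gray
      Kent→Hilo: Hilo is gray → back edge
First back edge: Kent → Hilo.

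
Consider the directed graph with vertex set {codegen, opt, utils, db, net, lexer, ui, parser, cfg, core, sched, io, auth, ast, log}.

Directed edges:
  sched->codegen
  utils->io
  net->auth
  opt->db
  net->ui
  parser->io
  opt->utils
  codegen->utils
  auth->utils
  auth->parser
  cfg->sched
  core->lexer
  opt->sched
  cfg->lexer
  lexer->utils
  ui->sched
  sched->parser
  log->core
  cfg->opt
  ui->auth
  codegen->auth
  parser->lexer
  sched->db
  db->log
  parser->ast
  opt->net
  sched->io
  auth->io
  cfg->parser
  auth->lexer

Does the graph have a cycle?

DFS with white/gray/black marking, starting from ast:
ast gray
ast black
codegen gray
  utils gray
    io gray
    io black
  utils black
  auth gray
    auth→io: io black — skip
    auth→utils: utils black — skip
    parser gray
      parser→ast: ast black — skip
      lexer gray
        lexer→utils: utils black — skip
      lexer black
      parser→io: io black — skip
    parser black
    auth→lexer: lexer black — skip
  auth black
codegen black
opt gray
  db gray
    log gray
      core gray
        core→lexer: lexer black — skip
      core black
    log black
  db black
  opt→utils: utils black — skip
  net gray
    ui gray
      ui→auth: auth black — skip
      sched gray
        sched→io: io black — skip
        sched→parser: parser black — skip
        sched→db: db black — skip
        sched→codegen: codegen black — skip
      sched black
    ui black
    net→auth: auth black — skip
  net black
  opt→sched: sched black — skip
opt black
cfg gray
  cfg→opt: opt black — skip
  cfg→sched: sched black — skip
  cfg→lexer: lexer black — skip
  cfg→parser: parser black — skip
cfg black
Every edge goes to a white or black vertex — no back edge, so the graph is acyclic.

No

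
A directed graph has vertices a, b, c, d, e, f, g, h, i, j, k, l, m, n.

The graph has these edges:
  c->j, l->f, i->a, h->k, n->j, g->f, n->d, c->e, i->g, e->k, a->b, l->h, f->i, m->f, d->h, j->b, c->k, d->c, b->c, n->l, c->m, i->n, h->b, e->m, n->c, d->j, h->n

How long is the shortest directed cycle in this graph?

3

For each vertex v, BFS finds the shortest path from v back to v.
The shortest such closed walk is i → g → f → i, length 3.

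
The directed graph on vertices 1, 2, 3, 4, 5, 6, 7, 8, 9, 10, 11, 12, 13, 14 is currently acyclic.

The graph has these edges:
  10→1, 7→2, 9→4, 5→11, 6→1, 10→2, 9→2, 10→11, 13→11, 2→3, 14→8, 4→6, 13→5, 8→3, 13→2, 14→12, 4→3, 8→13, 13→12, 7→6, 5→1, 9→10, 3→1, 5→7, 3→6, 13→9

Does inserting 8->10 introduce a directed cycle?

No

Adding 8→10 creates a cycle iff 10 can already reach 8.
Explore from 10: no path reaches 8. The graph stays acyclic.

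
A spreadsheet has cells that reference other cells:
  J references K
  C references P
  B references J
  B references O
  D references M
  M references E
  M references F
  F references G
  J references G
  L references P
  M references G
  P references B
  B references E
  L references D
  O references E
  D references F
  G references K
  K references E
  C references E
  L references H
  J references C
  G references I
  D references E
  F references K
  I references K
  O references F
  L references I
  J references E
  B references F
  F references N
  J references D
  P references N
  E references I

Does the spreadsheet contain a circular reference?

DFS with white/gray/black marking, starting from H:
H gray
H black
O gray
  E gray
    I gray
      K gray
        K→E: E is gray → back edge
Back edge found, so a cycle exists: E → I → K → E.

Yes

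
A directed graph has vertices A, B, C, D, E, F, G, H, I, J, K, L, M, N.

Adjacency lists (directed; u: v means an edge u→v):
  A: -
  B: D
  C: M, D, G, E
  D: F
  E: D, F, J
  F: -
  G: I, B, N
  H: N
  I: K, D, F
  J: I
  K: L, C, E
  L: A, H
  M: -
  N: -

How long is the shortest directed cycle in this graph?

4

For each vertex v, BFS finds the shortest path from v back to v.
The shortest such closed walk is K → E → J → I → K, length 4.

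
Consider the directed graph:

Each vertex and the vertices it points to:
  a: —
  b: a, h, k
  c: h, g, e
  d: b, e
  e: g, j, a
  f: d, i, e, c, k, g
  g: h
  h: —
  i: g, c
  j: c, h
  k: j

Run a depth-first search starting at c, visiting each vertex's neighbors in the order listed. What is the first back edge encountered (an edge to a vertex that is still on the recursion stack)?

DFS from c (visiting each vertex's neighbors in the order listed); mark gray on enter, black on exit:
c gray
  h gray
  h black
  g gray
    g→h: h black — skip
  g black
  e gray
    e→g: g black — skip
    j gray
      j→c: c is gray → back edge
First back edge: j → c.

j→c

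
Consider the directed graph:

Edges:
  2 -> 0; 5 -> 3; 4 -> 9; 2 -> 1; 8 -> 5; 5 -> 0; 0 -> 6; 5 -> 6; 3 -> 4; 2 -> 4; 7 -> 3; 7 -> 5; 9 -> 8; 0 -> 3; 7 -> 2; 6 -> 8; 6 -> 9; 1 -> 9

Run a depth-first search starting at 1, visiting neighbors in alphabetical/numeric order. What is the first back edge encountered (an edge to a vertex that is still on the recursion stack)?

DFS from 1 (visiting neighbors in alphabetical/numeric order); mark gray on enter, black on exit:
1 gray
  9 gray
    8 gray
      5 gray
        0 gray
          3 gray
            4 gray
              4→9: 9 is gray → back edge
First back edge: 4 → 9.

4→9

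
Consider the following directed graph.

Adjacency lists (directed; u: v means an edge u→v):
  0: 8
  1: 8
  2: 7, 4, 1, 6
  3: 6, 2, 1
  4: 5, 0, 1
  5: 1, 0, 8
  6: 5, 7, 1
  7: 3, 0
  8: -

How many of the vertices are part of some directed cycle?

4

A vertex is on a directed cycle iff it belongs to a strongly connected component of size ≥ 2 (or has a self-loop).
The vertices on cycles are {2, 3, 6, 7} — 4 in total.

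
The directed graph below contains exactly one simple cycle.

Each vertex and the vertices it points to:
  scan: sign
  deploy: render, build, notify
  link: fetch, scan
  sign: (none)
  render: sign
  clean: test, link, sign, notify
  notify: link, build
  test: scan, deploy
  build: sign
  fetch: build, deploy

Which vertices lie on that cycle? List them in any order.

link, fetch, deploy, notify

DFS with gray/black marking from link:
link gray
  fetch gray
    build gray
      sign gray
      sign black
    build black
    deploy gray
      render gray
        render→sign: sign black — skip
      render black
      deploy→build: build black — skip
      notify gray
        notify→link: link is gray → back edge
Back edge closes the cycle link → fetch → deploy → notify → link; its vertices are {link, fetch, deploy, notify}.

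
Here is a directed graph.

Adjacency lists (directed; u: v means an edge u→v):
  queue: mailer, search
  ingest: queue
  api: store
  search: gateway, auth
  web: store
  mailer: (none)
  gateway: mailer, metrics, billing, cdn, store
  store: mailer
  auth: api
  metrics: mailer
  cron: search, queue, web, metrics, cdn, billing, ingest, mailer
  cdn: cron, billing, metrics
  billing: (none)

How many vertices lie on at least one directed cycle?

6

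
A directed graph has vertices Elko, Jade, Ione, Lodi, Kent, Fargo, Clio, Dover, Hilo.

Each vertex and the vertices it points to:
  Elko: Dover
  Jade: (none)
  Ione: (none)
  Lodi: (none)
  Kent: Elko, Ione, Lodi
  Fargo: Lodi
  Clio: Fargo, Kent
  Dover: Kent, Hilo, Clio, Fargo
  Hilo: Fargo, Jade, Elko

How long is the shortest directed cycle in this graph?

3

For each vertex v, BFS finds the shortest path from v back to v.
The shortest such closed walk is Dover → Hilo → Elko → Dover, length 3.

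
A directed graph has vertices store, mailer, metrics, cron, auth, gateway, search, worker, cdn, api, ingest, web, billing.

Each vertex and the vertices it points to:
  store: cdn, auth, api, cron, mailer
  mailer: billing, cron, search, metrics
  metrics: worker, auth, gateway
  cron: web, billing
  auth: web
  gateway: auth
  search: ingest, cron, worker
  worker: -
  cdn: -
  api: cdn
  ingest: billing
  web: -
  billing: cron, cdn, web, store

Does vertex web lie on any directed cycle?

web lies on a cycle iff there is a path from web back to itself.
Exploring from web, it never reaches itself; equivalently, its strongly connected component is a singleton.

No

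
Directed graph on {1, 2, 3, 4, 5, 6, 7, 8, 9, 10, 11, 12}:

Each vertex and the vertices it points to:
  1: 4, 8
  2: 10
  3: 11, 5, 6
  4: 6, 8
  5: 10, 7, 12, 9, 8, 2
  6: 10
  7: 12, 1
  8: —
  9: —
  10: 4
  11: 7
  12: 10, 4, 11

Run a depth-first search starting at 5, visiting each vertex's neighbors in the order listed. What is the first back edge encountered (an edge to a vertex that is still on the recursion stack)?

DFS from 5 (visiting each vertex's neighbors in the order listed); mark gray on enter, black on exit:
5 gray
  10 gray
    4 gray
      6 gray
        6→10: 10 is gray → back edge
First back edge: 6 → 10.

6→10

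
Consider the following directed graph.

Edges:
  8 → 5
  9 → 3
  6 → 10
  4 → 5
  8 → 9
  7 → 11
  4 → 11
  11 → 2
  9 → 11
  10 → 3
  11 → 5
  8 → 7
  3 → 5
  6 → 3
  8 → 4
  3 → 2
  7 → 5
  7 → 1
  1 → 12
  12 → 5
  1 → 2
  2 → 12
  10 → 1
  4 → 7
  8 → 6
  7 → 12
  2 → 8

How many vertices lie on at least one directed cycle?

A vertex is on a directed cycle iff it belongs to a strongly connected component of size ≥ 2 (or has a self-loop).
The vertices on cycles are {1, 2, 3, 4, 6, 7, 8, 9, 10, 11} — 10 in total.

10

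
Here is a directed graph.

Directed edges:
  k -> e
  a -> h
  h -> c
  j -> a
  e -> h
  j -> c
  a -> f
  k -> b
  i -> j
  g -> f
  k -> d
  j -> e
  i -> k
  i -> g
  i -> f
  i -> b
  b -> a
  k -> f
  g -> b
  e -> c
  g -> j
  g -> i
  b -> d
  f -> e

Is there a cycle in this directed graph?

Yes

DFS with white/gray/black marking, starting from d:
d gray
d black
a gray
  h gray
    c gray
    c black
  h black
  f gray
    e gray
      e→h: h black — skip
      e→c: c black — skip
    e black
  f black
a black
b gray
  b→d: d black — skip
  b→a: a black — skip
b black
g gray
  i gray
    k gray
      k→e: e black — skip
      k→b: b black — skip
      k→d: d black — skip
      k→f: f black — skip
    k black
    i→f: f black — skip
    i→g: g is gray → back edge
Back edge found, so a cycle exists: g → i → g.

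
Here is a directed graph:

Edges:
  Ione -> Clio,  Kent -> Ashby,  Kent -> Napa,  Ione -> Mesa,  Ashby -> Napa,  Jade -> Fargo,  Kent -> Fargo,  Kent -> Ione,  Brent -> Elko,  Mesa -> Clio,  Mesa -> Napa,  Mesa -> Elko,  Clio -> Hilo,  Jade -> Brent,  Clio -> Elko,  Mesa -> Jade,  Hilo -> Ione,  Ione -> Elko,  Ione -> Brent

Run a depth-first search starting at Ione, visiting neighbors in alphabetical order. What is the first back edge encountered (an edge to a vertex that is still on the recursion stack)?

Hilo→Ione

DFS from Ione (visiting neighbors in alphabetical order); mark gray on enter, black on exit:
Ione gray
  Brent gray
    Elko gray
    Elko black
  Brent black
  Clio gray
    Clio→Elko: Elko black — skip
    Hilo gray
      Hilo→Ione: Ione is gray → back edge
First back edge: Hilo → Ione.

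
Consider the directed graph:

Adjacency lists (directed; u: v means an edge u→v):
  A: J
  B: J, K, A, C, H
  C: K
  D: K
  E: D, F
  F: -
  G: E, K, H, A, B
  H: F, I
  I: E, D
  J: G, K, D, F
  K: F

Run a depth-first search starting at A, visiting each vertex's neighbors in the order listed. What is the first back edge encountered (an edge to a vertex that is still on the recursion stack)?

G→A

DFS from A (visiting each vertex's neighbors in the order listed); mark gray on enter, black on exit:
A gray
  J gray
    G gray
      E gray
        D gray
          K gray
            F gray
            F black
          K black
        D black
        E→F: F black — skip
      E black
      G→K: K black — skip
      H gray
        H→F: F black — skip
        I gray
          I→E: E black — skip
          I→D: D black — skip
        I black
      H black
      G→A: A is gray → back edge
First back edge: G → A.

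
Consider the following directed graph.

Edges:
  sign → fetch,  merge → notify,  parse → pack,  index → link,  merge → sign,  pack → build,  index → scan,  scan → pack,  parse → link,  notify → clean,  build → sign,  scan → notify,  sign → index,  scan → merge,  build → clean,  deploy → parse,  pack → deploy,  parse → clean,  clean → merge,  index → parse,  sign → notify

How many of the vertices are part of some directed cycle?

A vertex is on a directed cycle iff it belongs to a strongly connected component of size ≥ 2 (or has a self-loop).
The vertices on cycles are {pack, scan, sign, build, clean, index, merge, parse, deploy, notify} — 10 in total.

10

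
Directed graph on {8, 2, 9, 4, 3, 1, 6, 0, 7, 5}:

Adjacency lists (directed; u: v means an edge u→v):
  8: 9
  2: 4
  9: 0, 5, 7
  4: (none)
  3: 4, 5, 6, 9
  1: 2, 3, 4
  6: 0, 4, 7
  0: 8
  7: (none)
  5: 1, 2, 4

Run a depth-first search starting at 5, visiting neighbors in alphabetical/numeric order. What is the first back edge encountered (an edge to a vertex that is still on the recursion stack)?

3→5

DFS from 5 (visiting neighbors in alphabetical/numeric order); mark gray on enter, black on exit:
5 gray
  1 gray
    2 gray
      4 gray
      4 black
    2 black
    3 gray
      3→4: 4 black — skip
      3→5: 5 is gray → back edge
First back edge: 3 → 5.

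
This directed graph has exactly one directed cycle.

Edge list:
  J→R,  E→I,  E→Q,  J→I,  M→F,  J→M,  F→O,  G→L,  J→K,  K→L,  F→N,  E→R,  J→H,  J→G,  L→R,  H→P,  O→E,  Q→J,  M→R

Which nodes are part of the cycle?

E, F, J, M, O, Q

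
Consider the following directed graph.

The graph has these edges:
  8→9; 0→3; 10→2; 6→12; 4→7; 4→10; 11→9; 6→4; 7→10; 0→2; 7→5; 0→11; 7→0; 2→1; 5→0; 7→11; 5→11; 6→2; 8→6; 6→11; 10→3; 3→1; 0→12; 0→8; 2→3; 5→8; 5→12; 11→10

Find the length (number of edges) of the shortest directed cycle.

5

For each vertex v, BFS finds the shortest path from v back to v.
The shortest such closed walk is 7 → 0 → 8 → 6 → 4 → 7, length 5.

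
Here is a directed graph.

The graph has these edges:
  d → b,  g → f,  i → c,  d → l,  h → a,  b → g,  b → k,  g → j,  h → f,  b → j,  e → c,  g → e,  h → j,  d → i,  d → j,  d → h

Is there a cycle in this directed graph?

No

DFS with white/gray/black marking, starting from a:
a gray
a black
g gray
  e gray
    c gray
    c black
  e black
  f gray
  f black
  j gray
  j black
g black
d gray
  b gray
    b→j: j black — skip
    k gray
    k black
    b→g: g black — skip
  b black
  l gray
  l black
  d→j: j black — skip
  i gray
    i→c: c black — skip
  i black
  h gray
    h→f: f black — skip
    h→j: j black — skip
    h→a: a black — skip
  h black
d black
Every edge goes to a white or black vertex — no back edge, so the graph is acyclic.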